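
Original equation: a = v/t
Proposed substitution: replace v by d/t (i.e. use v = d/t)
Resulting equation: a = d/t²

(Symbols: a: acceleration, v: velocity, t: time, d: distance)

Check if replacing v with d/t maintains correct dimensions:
Yes

[v] = [L T^-1] and [d/t] = [L T^-1]. These match, so the substitution replaces a quantity by one of the same dimensions and the result a = d/t² has LHS [L T^-2] vs RHS [L T^-2] — still consistent.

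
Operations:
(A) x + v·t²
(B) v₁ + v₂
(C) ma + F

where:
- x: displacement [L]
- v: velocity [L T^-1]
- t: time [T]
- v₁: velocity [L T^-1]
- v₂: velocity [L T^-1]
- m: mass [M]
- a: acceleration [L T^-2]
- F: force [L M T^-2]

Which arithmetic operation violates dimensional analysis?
(A) x + v·t²

(A) x + v·t²: x [L] and v·t² [L T] — different dimensions cannot be added/subtracted ✗
(B) v₁ + v₂: v₁ [L T^-1] and v₂ [L T^-1] — same dimensions ✓
(C) ma + F: ma [L M T^-2] and F [L M T^-2] — same dimensions ✓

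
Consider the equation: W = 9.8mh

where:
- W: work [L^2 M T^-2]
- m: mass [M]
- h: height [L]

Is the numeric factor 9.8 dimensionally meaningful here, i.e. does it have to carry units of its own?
Yes

W has dimensions [L^2 M T^-2], while mh alone has dimensions [L M]. For the equation to balance, the factor 9.8 must carry dimensions [L T^-2] — it is a dimensional constant (a numerical value of a physical quantity with its units suppressed), not a pure number.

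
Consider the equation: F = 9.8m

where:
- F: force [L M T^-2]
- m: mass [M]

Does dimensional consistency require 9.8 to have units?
Yes

F has dimensions [L M T^-2], while m alone has dimensions [M]. For the equation to balance, the factor 9.8 must carry dimensions [L T^-2] — it is a dimensional constant (a numerical value of a physical quantity with its units suppressed), not a pure number.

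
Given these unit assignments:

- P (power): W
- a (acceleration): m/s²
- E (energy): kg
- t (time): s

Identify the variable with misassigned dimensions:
E

The variable E (energy) should have units J, not kg.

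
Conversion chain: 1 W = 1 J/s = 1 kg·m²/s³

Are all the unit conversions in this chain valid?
The chain is correct (no errors).

Correct: Watt is Joule per second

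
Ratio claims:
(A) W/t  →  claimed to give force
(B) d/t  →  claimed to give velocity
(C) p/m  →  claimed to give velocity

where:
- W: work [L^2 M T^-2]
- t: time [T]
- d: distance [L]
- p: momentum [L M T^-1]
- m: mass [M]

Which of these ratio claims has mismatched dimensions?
(A) W/t does not give force

(A) W/t: [L^2 M T^-3] ≠ force [L M T^-2] ✗
(B) d/t: [L T^-1] = velocity [L T^-1] ✓
(C) p/m: [L T^-1] = velocity [L T^-1] ✓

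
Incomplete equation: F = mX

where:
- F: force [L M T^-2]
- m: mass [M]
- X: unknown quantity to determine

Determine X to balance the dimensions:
X = a (acceleration), dimensions [L T^-2]

F has dimensions [L M T^-2]; the rest of the RHS (m) has dimensions [M].
So X must have dimensions [L T^-2] — X = a (acceleration).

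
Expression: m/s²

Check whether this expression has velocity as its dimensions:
No

The expression m/s² has dimensions [L T^-2], but velocity has dimensions [L T^-1].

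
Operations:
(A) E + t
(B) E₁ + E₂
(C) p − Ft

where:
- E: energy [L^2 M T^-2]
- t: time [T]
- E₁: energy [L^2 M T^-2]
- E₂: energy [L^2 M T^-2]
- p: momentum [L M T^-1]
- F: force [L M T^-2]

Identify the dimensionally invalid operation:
(A) E + t

(A) E + t: E [L^2 M T^-2] and t [T] — different dimensions cannot be added/subtracted ✗
(B) E₁ + E₂: E₁ [L^2 M T^-2] and E₂ [L^2 M T^-2] — same dimensions ✓
(C) p − Ft: p [L M T^-1] and Ft [L M T^-1] — same dimensions ✓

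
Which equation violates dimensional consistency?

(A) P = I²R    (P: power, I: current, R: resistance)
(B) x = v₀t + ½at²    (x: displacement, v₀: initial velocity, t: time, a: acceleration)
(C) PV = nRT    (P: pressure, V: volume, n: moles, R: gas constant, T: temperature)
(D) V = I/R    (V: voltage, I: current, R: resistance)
(D) V = I/R

The equation (D) V = I/R is dimensionally incorrect.

LHS (V): [I^-1 L^2 M T^-3]
RHS (I/R): [I^3 L^-2 M^-1 T^3] ✗

The dimensions do not match. The other three equations balance.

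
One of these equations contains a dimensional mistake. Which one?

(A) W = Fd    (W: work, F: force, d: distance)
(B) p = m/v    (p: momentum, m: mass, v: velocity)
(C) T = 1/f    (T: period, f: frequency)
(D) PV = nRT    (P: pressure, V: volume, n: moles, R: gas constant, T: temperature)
(B) p = m/v

The equation (B) p = m/v is dimensionally incorrect.

LHS (p): [L M T^-1]
RHS (m/v): [L^-1 M T] ✗

The dimensions do not match. The other three equations balance.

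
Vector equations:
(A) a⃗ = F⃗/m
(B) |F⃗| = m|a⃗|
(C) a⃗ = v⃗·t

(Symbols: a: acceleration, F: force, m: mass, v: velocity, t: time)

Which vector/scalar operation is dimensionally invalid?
(C) a⃗ = v⃗·t

(A) a⃗ = F⃗/m: LHS [L T^-2], RHS [L T^-2] ✓ — force (vector) divided by mass (scalar)
(B) |F⃗| = m|a⃗|: LHS [L M T^-2], RHS [L M T^-2] ✓ — magnitudes of vectors are scalars
(C) a⃗ = v⃗·t: LHS [L T^-2], RHS [L] ✗ — acceleration is velocity per time; should be v⃗/t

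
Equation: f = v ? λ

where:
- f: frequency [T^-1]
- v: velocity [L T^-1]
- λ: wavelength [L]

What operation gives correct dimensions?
division (÷): f = v ÷ λ

f [T^-1]; v [L T^-1]; λ [L].
v × λ → [L^2 T^-1] ✗
v ÷ λ → [T^-1] ✓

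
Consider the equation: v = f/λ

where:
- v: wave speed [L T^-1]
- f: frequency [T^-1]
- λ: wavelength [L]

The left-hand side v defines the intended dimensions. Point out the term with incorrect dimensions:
The right-hand side term f/λ

v has dimensions [L T^-1], but f/λ has dimensions [L^-1 T^-1], so the term f/λ is dimensionally wrong for v.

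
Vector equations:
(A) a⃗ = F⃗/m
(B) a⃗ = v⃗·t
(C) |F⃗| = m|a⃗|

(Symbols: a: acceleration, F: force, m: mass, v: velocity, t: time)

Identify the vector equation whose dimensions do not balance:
(B) a⃗ = v⃗·t

(A) a⃗ = F⃗/m: LHS [L T^-2], RHS [L T^-2] ✓ — force (vector) divided by mass (scalar)
(B) a⃗ = v⃗·t: LHS [L T^-2], RHS [L] ✗ — acceleration is velocity per time; should be v⃗/t
(C) |F⃗| = m|a⃗|: LHS [L M T^-2], RHS [L M T^-2] ✓ — magnitudes of vectors are scalars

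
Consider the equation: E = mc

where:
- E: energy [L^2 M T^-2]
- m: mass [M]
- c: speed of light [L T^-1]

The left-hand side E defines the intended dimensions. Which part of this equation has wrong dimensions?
The right-hand side term mc

E has dimensions [L^2 M T^-2], but mc has dimensions [L M T^-1], so the term mc is dimensionally wrong for E.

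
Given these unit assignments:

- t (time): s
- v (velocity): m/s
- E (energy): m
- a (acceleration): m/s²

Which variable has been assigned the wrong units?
E

The variable E (energy) should have units J, not m.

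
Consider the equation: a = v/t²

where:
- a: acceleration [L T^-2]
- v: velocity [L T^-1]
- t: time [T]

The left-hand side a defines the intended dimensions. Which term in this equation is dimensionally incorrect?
The right-hand side term v/t²

a has dimensions [L T^-2], but v/t² has dimensions [L T^-3], so the term v/t² is dimensionally wrong for a.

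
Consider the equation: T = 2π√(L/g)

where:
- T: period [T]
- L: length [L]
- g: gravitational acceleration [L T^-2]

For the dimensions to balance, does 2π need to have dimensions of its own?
No

T has dimensions [T] and √(L/g) already has dimensions [T], so the equation balances without 2π contributing any dimensions. 2π is a pure (dimensionless) number; changing or removing it would not affect dimensional consistency.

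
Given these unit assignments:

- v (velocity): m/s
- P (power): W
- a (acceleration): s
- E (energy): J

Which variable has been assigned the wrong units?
a

The variable a (acceleration) should have units m/s², not s.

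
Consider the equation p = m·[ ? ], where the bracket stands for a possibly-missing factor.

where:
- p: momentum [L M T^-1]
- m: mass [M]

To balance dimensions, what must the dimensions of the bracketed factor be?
[L T^-1] — velocity (e.g. v)

p has dimensions [L M T^-1]; m has dimensions [M].
The bracketed factor must supply [L M T^-1] / [M] = [L T^-1].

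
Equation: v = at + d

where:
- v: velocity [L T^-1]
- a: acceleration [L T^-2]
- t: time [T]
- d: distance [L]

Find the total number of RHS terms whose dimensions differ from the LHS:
1

LHS v: [L T^-1]
- at: [L T^-1] ✓
- d: [L] ✗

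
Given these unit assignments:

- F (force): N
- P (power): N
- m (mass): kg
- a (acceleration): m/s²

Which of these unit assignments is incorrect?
P

The variable P (power) should have units W, not N.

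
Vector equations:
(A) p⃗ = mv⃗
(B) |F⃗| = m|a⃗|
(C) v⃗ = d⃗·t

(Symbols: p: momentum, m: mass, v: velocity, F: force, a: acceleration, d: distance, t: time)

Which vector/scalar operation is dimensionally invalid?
(C) v⃗ = d⃗·t

(A) p⃗ = mv⃗: LHS [L M T^-1], RHS [L M T^-1] ✓ — mass (scalar) times velocity (vector)
(B) |F⃗| = m|a⃗|: LHS [L M T^-2], RHS [L M T^-2] ✓ — magnitudes of vectors are scalars
(C) v⃗ = d⃗·t: LHS [L T^-1], RHS [L T] ✗ — velocity is displacement per time; should be d⃗/t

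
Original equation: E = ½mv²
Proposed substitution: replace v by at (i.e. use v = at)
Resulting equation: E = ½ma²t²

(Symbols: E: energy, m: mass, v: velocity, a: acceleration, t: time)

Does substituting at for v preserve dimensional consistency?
Yes

[v] = [L T^-1] and [at] = [L T^-1]. These match, so the substitution replaces a quantity by one of the same dimensions and the result E = ½ma²t² has LHS [L^2 M T^-2] vs RHS [L^2 M T^-2] — still consistent.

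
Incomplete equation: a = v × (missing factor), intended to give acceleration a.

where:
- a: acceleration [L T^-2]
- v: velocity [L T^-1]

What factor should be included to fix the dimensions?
1/t (inverse time), dimensions [T^-1]

a has dimensions [L T^-2] and v has dimensions [L T^-1].
The missing factor must have dimensions [L T^-2] / [L T^-1] = [T^-1], i.e. inverse time (1/t).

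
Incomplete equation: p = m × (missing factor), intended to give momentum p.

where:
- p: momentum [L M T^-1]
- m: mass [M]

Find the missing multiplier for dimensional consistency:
v (velocity), dimensions [L T^-1]

p has dimensions [L M T^-1] and m has dimensions [M].
The missing factor must have dimensions [L M T^-1] / [M] = [L T^-1], i.e. velocity (v).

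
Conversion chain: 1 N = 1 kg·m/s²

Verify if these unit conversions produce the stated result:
The chain is correct (no errors).

Correct: Newton is defined as kg·m/s²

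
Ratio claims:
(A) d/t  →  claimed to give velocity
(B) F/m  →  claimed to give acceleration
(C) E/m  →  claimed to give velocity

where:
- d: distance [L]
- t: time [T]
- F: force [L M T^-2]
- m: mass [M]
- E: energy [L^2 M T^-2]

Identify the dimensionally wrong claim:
(C) E/m does not give velocity

(A) d/t: [L T^-1] = velocity [L T^-1] ✓
(B) F/m: [L T^-2] = acceleration [L T^-2] ✓
(C) E/m: [L^2 T^-2] ≠ velocity [L T^-1] ✗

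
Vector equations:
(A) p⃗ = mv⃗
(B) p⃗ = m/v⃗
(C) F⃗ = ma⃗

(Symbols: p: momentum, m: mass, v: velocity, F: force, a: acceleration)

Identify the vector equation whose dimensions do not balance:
(B) p⃗ = m/v⃗

(A) p⃗ = mv⃗: LHS [L M T^-1], RHS [L M T^-1] ✓ — mass (scalar) times velocity (vector)
(B) p⃗ = m/v⃗: LHS [L M T^-1], RHS [L^-1 M T] ✗ — momentum is mass times velocity; should be mv⃗ (and division by a vector is undefined)
(C) F⃗ = ma⃗: LHS [L M T^-2], RHS [L M T^-2] ✓ — Force and acceleration are vectors, mass is a scalar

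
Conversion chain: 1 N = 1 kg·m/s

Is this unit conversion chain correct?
The chain is incorrect (it contains an error).

Incorrect: Newton is kg·m/s², not kg·m/s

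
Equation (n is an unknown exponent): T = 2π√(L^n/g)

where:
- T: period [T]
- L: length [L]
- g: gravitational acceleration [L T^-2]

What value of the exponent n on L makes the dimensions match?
n = 1

T has dimensions [T]; L has dimensions [L].
With n = 1: 2π√(L^1/g) has dimensions [T], matching the LHS ✓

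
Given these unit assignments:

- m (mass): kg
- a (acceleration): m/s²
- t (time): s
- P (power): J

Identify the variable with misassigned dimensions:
P

The variable P (power) should have units W, not J.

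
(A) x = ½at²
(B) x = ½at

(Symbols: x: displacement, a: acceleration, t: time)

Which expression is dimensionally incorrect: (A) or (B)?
(B)

(A) x = ½at²: LHS [L], RHS [L] ✓
(B) x = ½at: LHS [L], RHS [L T^-1] ✗

Expression (B) x = ½at is dimensionally incorrect.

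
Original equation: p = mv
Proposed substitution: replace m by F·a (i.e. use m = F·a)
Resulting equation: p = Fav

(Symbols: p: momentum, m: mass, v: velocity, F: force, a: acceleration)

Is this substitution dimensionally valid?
No

[m] = [M] and [F·a] = [L^2 M T^-4]. These differ, so the substitution replaces a quantity by one of different dimensions and the result p = Fav has LHS [L M T^-1] vs RHS [L^3 M T^-5] — inconsistent.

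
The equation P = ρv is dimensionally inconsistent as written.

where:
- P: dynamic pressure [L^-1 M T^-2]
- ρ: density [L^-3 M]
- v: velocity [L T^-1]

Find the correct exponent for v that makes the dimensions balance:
The exponent of v should be 2: P = ρv^2

The LHS P has dimensions [L^-1 M T^-2]; v has dimensions [L T^-1].
As written, the RHS ρv (exponent 1 on v) has dimensions [L^-2 M T^-1], which does not match.
With exponent 2, the RHS ρv^2 has dimensions [L^-1 M T^-2], matching the LHS.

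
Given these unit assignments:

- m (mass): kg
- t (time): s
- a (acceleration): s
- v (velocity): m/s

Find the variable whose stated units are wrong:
a

The variable a (acceleration) should have units m/s², not s.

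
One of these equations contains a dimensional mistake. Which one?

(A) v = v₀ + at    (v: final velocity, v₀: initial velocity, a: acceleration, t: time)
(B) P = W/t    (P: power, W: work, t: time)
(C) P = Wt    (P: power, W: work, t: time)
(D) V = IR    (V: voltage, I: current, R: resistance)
(C) P = Wt

The equation (C) P = Wt is dimensionally incorrect.

LHS (P): [L^2 M T^-3]
RHS (Wt): [L^2 M T^-1] ✗

The dimensions do not match. The other three equations balance.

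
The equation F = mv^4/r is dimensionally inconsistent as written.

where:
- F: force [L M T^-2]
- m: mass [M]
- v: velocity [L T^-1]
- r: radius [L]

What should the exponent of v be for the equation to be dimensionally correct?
The exponent of v should be 2: F = mv^2/r

The LHS F has dimensions [L M T^-2]; v has dimensions [L T^-1].
As written, the RHS mv^4/r (exponent 4 on v) has dimensions [L^3 M T^-4], which does not match.
With exponent 2, the RHS mv^2/r has dimensions [L M T^-2], matching the LHS.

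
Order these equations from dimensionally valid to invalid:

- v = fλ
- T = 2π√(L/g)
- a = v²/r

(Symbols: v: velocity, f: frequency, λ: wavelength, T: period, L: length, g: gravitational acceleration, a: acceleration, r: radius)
Dimensionally correct: v = fλ, T = 2π√(L/g), a = v²/r
Dimensionally incorrect: none
Ordered (correct first, then incorrect): v = fλ, T = 2π√(L/g), a = v²/r

- v = fλ: LHS [L T^-1], RHS [L T^-1] → correct ✓
- T = 2π√(L/g): LHS [T], RHS [T] → correct ✓
- a = v²/r: LHS [L T^-2], RHS [L T^-2] → correct ✓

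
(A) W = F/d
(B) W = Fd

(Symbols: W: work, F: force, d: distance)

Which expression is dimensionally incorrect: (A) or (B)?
(A)

(A) W = F/d: LHS [L^2 M T^-2], RHS [M T^-2] ✗
(B) W = Fd: LHS [L^2 M T^-2], RHS [L^2 M T^-2] ✓

Expression (A) W = F/d is dimensionally incorrect.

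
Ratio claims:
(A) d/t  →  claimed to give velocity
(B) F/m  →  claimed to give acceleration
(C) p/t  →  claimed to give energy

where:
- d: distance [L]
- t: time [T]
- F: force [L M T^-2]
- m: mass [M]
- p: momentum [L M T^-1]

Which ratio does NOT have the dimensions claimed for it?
(C) p/t does not give energy

(A) d/t: [L T^-1] = velocity [L T^-1] ✓
(B) F/m: [L T^-2] = acceleration [L T^-2] ✓
(C) p/t: [L M T^-2] ≠ energy [L^2 M T^-2] ✗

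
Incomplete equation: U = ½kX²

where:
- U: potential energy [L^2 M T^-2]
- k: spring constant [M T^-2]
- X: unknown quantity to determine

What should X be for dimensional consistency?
X = x (displacement), dimensions [L]

U has dimensions [L^2 M T^-2]; the rest of the RHS (½k) has dimensions [M T^-2].
So X² must have dimensions [L^2], i.e. X has dimensions [L] — X = x (displacement).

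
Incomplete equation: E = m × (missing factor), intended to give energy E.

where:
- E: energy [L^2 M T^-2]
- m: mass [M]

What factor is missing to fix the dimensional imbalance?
v² (velocity squared), dimensions [L^2 T^-2]

E has dimensions [L^2 M T^-2] and m has dimensions [M].
The missing factor must have dimensions [L^2 M T^-2] / [M] = [L^2 T^-2], i.e. velocity squared (v²).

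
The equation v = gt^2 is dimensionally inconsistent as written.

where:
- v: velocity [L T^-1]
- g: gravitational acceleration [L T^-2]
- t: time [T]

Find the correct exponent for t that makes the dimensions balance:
The exponent of t should be 1: v = gt

The LHS v has dimensions [L T^-1]; t has dimensions [T].
As written, the RHS gt^2 (exponent 2 on t) has dimensions [L], which does not match.
With exponent 1, the RHS gt has dimensions [L T^-1], matching the LHS.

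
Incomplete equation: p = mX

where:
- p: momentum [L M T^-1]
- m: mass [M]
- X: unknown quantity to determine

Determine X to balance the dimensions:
X = v (velocity), dimensions [L T^-1]

p has dimensions [L M T^-1]; the rest of the RHS (m) has dimensions [M].
So X must have dimensions [L T^-1] — X = v (velocity).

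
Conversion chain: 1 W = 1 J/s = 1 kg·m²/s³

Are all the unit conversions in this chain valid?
The chain is correct (no errors).

Correct: Watt is Joule per second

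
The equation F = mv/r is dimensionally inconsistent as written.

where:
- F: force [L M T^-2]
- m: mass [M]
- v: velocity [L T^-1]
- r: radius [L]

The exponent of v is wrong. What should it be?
The exponent of v should be 2: F = mv^2/r

The LHS F has dimensions [L M T^-2]; v has dimensions [L T^-1].
As written, the RHS mv/r (exponent 1 on v) has dimensions [M T^-1], which does not match.
With exponent 2, the RHS mv^2/r has dimensions [L M T^-2], matching the LHS.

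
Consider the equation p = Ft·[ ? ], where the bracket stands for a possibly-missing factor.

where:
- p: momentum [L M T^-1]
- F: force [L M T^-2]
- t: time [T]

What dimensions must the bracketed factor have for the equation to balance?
Nothing is missing — the bracketed factor must be dimensionless.

p has dimensions [L M T^-1] and Ft already has dimensions [L M T^-1], so p = Ft is dimensionally complete.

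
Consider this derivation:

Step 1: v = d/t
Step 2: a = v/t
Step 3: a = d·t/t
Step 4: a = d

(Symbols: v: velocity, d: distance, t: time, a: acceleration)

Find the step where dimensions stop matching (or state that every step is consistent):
Step 3

Step 1: v = d/t → LHS [L T^-1], RHS [L T^-1] ✓
Step 2: a = v/t → LHS [L T^-2], RHS [L T^-2] ✓
Step 3: a = d·t/t → LHS [L T^-2], RHS [L] ✗

The first dimensional inconsistency appears in step 3: a = d·t/t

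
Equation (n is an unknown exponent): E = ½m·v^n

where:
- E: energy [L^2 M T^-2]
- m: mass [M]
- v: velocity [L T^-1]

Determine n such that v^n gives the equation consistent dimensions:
n = 2

E has dimensions [L^2 M T^-2]; v has dimensions [L T^-1].
The rest of the RHS has dimensions [M], so v^n must supply [L^2 T^-2].
With n = 2: ½m·v^2 has dimensions [L^2 M T^-2], matching the LHS ✓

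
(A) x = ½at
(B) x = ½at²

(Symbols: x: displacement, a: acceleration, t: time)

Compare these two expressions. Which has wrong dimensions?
(A)

(A) x = ½at: LHS [L], RHS [L T^-1] ✗
(B) x = ½at²: LHS [L], RHS [L] ✓

Expression (A) x = ½at is dimensionally incorrect.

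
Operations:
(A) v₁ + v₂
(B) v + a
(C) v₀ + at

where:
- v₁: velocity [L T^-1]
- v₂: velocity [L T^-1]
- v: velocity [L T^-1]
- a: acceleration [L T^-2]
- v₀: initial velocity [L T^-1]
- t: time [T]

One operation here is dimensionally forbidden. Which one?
(B) v + a

(A) v₁ + v₂: v₁ [L T^-1] and v₂ [L T^-1] — same dimensions ✓
(B) v + a: v [L T^-1] and a [L T^-2] — different dimensions cannot be added/subtracted ✗
(C) v₀ + at: v₀ [L T^-1] and at [L T^-1] — same dimensions ✓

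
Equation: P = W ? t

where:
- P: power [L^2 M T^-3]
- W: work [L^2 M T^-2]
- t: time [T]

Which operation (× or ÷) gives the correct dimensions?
division (÷): P = W ÷ t

P [L^2 M T^-3]; W [L^2 M T^-2]; t [T].
W × t → [L^2 M T^-1] ✗
W ÷ t → [L^2 M T^-3] ✓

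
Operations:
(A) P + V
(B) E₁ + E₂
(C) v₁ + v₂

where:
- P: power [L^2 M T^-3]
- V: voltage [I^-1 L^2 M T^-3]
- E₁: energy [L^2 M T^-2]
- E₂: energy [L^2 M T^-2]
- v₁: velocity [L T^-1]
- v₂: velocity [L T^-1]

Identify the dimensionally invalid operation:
(A) P + V

(A) P + V: P [L^2 M T^-3] and V [I^-1 L^2 M T^-3] — different dimensions cannot be added/subtracted ✗
(B) E₁ + E₂: E₁ [L^2 M T^-2] and E₂ [L^2 M T^-2] — same dimensions ✓
(C) v₁ + v₂: v₁ [L T^-1] and v₂ [L T^-1] — same dimensions ✓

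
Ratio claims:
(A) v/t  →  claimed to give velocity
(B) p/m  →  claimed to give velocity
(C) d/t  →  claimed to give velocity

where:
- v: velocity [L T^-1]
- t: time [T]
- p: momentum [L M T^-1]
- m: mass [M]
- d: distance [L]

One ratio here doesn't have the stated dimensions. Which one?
(A) v/t does not give velocity

(A) v/t: [L T^-2] ≠ velocity [L T^-1] ✗
(B) p/m: [L T^-1] = velocity [L T^-1] ✓
(C) d/t: [L T^-1] = velocity [L T^-1] ✓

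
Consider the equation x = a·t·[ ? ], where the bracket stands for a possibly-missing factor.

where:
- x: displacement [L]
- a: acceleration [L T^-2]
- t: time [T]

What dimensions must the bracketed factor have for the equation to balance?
[T] — time (e.g. t)

x has dimensions [L]; a·t has dimensions [L T^-1].
The bracketed factor must supply [L] / [L T^-1] = [T].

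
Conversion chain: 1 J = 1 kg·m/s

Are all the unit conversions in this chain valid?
The chain is incorrect (it contains an error).

Incorrect: Joule is kg·m²/s², not kg·m/s (that is momentum)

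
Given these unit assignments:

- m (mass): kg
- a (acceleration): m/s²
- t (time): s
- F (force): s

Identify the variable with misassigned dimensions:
F

The variable F (force) should have units N, not s.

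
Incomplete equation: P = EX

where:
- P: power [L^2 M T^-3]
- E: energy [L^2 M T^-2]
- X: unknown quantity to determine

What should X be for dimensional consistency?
X = f (inverse time / frequency (1/t)), dimensions [T^-1]

P has dimensions [L^2 M T^-3]; the rest of the RHS (E) has dimensions [L^2 M T^-2].
So X must have dimensions [T^-1] — X = f (inverse time / frequency (1/t)).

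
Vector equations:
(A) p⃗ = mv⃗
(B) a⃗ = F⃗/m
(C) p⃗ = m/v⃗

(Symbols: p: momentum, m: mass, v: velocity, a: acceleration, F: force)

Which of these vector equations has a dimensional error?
(C) p⃗ = m/v⃗

(A) p⃗ = mv⃗: LHS [L M T^-1], RHS [L M T^-1] ✓ — mass (scalar) times velocity (vector)
(B) a⃗ = F⃗/m: LHS [L T^-2], RHS [L T^-2] ✓ — force (vector) divided by mass (scalar)
(C) p⃗ = m/v⃗: LHS [L M T^-1], RHS [L^-1 M T] ✗ — momentum is mass times velocity; should be mv⃗ (and division by a vector is undefined)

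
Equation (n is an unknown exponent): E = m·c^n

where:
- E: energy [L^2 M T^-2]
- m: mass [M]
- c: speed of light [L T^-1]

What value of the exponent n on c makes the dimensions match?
n = 2

E has dimensions [L^2 M T^-2]; c has dimensions [L T^-1].
The rest of the RHS has dimensions [M], so c^n must supply [L^2 T^-2].
With n = 2: m·c^2 has dimensions [L^2 M T^-2], matching the LHS ✓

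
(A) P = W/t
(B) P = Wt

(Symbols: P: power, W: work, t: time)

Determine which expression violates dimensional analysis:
(B)

(A) P = W/t: LHS [L^2 M T^-3], RHS [L^2 M T^-3] ✓
(B) P = Wt: LHS [L^2 M T^-3], RHS [L^2 M T^-1] ✗

Expression (B) P = Wt is dimensionally incorrect.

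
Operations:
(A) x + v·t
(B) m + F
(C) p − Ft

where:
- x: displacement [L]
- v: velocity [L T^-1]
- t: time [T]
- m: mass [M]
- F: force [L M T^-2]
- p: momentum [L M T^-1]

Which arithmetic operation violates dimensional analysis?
(B) m + F

(A) x + v·t: x [L] and v·t [L] — same dimensions ✓
(B) m + F: m [M] and F [L M T^-2] — different dimensions cannot be added/subtracted ✗
(C) p − Ft: p [L M T^-1] and Ft [L M T^-1] — same dimensions ✓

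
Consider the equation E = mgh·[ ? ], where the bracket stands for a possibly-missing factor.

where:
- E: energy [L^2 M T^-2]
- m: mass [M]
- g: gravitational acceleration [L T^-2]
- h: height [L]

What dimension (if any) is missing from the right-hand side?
Nothing is missing — the bracketed factor must be dimensionless.

E has dimensions [L^2 M T^-2] and mgh already has dimensions [L^2 M T^-2], so E = mgh is dimensionally complete.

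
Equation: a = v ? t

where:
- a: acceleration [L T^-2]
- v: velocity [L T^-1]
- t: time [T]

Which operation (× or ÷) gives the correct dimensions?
division (÷): a = v ÷ t

a [L T^-2]; v [L T^-1]; t [T].
v × t → [L] ✗
v ÷ t → [L T^-2] ✓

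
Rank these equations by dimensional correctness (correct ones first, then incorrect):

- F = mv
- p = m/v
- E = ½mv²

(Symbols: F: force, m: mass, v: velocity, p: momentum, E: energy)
Dimensionally correct: E = ½mv²
Dimensionally incorrect: F = mv, p = m/v
Ordered (correct first, then incorrect): E = ½mv², F = mv, p = m/v

- F = mv: LHS [L M T^-2], RHS [L M T^-1] → incorrect ✗
- p = m/v: LHS [L M T^-1], RHS [L^-1 M T] → incorrect ✗
- E = ½mv²: LHS [L^2 M T^-2], RHS [L^2 M T^-2] → correct ✓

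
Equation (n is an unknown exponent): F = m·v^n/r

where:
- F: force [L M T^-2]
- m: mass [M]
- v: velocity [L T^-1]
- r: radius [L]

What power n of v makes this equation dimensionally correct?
n = 2

F has dimensions [L M T^-2]; v has dimensions [L T^-1].
The rest of the RHS has dimensions [L^-1 M], so v^n must supply [L^2 T^-2].
With n = 2: m·v^2/r has dimensions [L M T^-2], matching the LHS ✓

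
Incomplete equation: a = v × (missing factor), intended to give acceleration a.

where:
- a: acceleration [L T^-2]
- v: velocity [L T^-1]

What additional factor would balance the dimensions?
1/t (inverse time), dimensions [T^-1]

a has dimensions [L T^-2] and v has dimensions [L T^-1].
The missing factor must have dimensions [L T^-2] / [L T^-1] = [T^-1], i.e. inverse time (1/t).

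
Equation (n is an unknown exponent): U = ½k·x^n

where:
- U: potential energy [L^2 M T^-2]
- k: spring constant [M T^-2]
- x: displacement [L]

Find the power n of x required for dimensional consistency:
n = 2

U has dimensions [L^2 M T^-2]; x has dimensions [L].
The rest of the RHS has dimensions [M T^-2], so x^n must supply [L^2].
With n = 2: ½k·x^2 has dimensions [L^2 M T^-2], matching the LHS ✓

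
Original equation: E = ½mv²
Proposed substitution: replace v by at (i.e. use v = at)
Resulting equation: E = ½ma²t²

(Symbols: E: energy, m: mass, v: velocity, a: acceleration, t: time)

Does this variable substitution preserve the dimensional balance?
Yes

[v] = [L T^-1] and [at] = [L T^-1]. These match, so the substitution replaces a quantity by one of the same dimensions and the result E = ½ma²t² has LHS [L^2 M T^-2] vs RHS [L^2 M T^-2] — still consistent.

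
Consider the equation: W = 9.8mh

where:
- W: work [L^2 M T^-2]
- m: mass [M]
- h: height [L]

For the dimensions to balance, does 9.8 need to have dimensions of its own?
Yes

W has dimensions [L^2 M T^-2], while mh alone has dimensions [L M]. For the equation to balance, the factor 9.8 must carry dimensions [L T^-2] — it is a dimensional constant (a numerical value of a physical quantity with its units suppressed), not a pure number.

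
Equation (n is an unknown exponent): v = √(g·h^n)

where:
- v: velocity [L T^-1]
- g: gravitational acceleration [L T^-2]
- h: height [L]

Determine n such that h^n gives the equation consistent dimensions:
n = 1

v has dimensions [L T^-1]; h has dimensions [L].
With n = 1: √(g·h^1) has dimensions [L T^-1], matching the LHS ✓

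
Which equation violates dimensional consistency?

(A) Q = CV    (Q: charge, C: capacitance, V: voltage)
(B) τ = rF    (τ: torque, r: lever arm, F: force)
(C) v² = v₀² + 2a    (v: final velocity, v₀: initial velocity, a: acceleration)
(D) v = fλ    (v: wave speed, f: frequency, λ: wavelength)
(C) v² = v₀² + 2a

The equation (C) v² = v₀² + 2a is dimensionally incorrect.

LHS (v²): [L^2 T^-2]
RHS terms:
  - v₀²: [L^2 T^-2] ✓
  - 2a: [L T^-2] ✗ (does not match LHS)

The dimensions do not match. The other three equations balance.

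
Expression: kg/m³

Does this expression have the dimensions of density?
Yes

The expression kg/m³ has dimensions [L^-3 M], which is exactly density [L^-3 M].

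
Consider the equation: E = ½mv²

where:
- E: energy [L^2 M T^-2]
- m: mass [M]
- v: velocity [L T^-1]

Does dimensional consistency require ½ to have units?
No

E has dimensions [L^2 M T^-2] and mv² already has dimensions [L^2 M T^-2], so the equation balances without ½ contributing any dimensions. ½ is a pure (dimensionless) number; changing or removing it would not affect dimensional consistency.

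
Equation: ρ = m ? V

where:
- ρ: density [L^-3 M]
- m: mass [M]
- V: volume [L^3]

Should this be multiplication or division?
division (÷): ρ = m ÷ V

ρ [L^-3 M]; m [M]; V [L^3].
m × V → [L^3 M] ✗
m ÷ V → [L^-3 M] ✓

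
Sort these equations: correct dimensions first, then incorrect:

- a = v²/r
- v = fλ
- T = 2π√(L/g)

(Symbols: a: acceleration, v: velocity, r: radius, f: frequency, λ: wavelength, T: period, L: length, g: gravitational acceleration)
Dimensionally correct: a = v²/r, v = fλ, T = 2π√(L/g)
Dimensionally incorrect: none
Ordered (correct first, then incorrect): a = v²/r, v = fλ, T = 2π√(L/g)

- a = v²/r: LHS [L T^-2], RHS [L T^-2] → correct ✓
- v = fλ: LHS [L T^-1], RHS [L T^-1] → correct ✓
- T = 2π√(L/g): LHS [T], RHS [T] → correct ✓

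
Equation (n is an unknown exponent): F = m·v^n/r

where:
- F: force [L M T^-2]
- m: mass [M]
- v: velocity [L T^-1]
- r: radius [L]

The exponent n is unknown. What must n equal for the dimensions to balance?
n = 2

F has dimensions [L M T^-2]; v has dimensions [L T^-1].
The rest of the RHS has dimensions [L^-1 M], so v^n must supply [L^2 T^-2].
With n = 2: m·v^2/r has dimensions [L M T^-2], matching the LHS ✓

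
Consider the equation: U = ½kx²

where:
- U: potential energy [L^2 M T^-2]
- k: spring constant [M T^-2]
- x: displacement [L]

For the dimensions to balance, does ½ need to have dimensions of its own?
No

U has dimensions [L^2 M T^-2] and kx² already has dimensions [L^2 M T^-2], so the equation balances without ½ contributing any dimensions. ½ is a pure (dimensionless) number; changing or removing it would not affect dimensional consistency.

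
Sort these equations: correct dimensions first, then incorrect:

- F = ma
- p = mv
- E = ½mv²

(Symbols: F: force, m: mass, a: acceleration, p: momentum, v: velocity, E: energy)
Dimensionally correct: F = ma, p = mv, E = ½mv²
Dimensionally incorrect: none
Ordered (correct first, then incorrect): F = ma, p = mv, E = ½mv²

- F = ma: LHS [L M T^-2], RHS [L M T^-2] → correct ✓
- p = mv: LHS [L M T^-1], RHS [L M T^-1] → correct ✓
- E = ½mv²: LHS [L^2 M T^-2], RHS [L^2 M T^-2] → correct ✓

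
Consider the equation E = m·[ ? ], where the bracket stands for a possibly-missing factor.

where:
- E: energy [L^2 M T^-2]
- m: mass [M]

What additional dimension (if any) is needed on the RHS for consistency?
[L^2 T^-2] — velocity squared (e.g. v²)

E has dimensions [L^2 M T^-2]; m has dimensions [M].
The bracketed factor must supply [L^2 M T^-2] / [M] = [L^2 T^-2].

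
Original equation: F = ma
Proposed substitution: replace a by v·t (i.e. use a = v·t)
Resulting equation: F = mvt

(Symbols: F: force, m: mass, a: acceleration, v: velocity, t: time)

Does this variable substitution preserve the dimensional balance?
No

[a] = [L T^-2] and [v·t] = [L]. These differ, so the substitution replaces a quantity by one of different dimensions and the result F = mvt has LHS [L M T^-2] vs RHS [L M] — inconsistent.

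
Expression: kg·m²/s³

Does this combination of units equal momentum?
No

The expression kg·m²/s³ has dimensions [L^2 M T^-3], but momentum has dimensions [L M T^-1].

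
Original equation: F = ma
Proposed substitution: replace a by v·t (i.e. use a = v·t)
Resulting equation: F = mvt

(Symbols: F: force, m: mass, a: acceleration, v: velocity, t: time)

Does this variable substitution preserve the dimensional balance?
No

[a] = [L T^-2] and [v·t] = [L]. These differ, so the substitution replaces a quantity by one of different dimensions and the result F = mvt has LHS [L M T^-2] vs RHS [L M] — inconsistent.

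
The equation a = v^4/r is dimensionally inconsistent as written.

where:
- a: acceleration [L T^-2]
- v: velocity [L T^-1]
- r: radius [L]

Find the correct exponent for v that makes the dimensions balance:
The exponent of v should be 2: a = v^2/r

The LHS a has dimensions [L T^-2]; v has dimensions [L T^-1].
As written, the RHS v^4/r (exponent 4 on v) has dimensions [L^3 T^-4], which does not match.
With exponent 2, the RHS v^2/r has dimensions [L T^-2], matching the LHS.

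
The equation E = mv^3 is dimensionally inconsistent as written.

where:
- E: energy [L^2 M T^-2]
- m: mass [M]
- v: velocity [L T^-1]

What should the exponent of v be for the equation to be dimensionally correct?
The exponent of v should be 2: E = mv^2

The LHS E has dimensions [L^2 M T^-2]; v has dimensions [L T^-1].
As written, the RHS mv^3 (exponent 3 on v) has dimensions [L^3 M T^-3], which does not match.
With exponent 2, the RHS mv^2 has dimensions [L^2 M T^-2], matching the LHS.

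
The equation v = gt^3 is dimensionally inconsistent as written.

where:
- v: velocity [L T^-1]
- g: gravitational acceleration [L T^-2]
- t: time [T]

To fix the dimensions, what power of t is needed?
The exponent of t should be 1: v = gt

The LHS v has dimensions [L T^-1]; t has dimensions [T].
As written, the RHS gt^3 (exponent 3 on t) has dimensions [L T], which does not match.
With exponent 1, the RHS gt has dimensions [L T^-1], matching the LHS.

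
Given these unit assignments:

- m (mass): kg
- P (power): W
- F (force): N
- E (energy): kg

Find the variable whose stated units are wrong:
E

The variable E (energy) should have units J, not kg.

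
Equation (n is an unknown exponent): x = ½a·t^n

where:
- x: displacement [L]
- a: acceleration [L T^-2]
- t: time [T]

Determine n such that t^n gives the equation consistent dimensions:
n = 2

x has dimensions [L]; t has dimensions [T].
The rest of the RHS has dimensions [L T^-2], so t^n must supply [T^2].
With n = 2: ½a·t^2 has dimensions [L], matching the LHS ✓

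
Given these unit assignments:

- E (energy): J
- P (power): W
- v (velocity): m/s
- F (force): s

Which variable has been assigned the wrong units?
F

The variable F (force) should have units N, not s.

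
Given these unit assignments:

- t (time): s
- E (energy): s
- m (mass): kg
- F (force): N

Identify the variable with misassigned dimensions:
E

The variable E (energy) should have units J, not s.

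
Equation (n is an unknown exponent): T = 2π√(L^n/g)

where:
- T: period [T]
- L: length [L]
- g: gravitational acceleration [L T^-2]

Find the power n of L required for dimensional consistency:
n = 1

T has dimensions [T]; L has dimensions [L].
With n = 1: 2π√(L^1/g) has dimensions [T], matching the LHS ✓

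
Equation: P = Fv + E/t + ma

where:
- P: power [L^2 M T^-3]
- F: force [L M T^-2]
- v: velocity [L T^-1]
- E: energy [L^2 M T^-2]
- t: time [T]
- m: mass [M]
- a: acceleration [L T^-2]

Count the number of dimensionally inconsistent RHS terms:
1

LHS P: [L^2 M T^-3]
- Fv: [L^2 M T^-3] ✓
- E/t: [L^2 M T^-3] ✓
- ma: [L M T^-2] ✗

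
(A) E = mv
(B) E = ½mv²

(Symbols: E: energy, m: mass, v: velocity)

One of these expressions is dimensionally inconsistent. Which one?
(A)

(A) E = mv: LHS [L^2 M T^-2], RHS [L M T^-1] ✗
(B) E = ½mv²: LHS [L^2 M T^-2], RHS [L^2 M T^-2] ✓

Expression (A) E = mv is dimensionally incorrect.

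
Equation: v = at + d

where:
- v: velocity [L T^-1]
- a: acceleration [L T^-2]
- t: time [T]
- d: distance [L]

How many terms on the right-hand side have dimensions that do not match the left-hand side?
1

LHS v: [L T^-1]
- at: [L T^-1] ✓
- d: [L] ✗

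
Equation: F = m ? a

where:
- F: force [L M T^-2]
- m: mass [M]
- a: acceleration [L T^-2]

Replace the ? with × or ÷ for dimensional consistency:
multiplication (×): F = m × a

F [L M T^-2]; m [M]; a [L T^-2].
m × a → [L M T^-2] ✓
m ÷ a → [L^-1 M T^2] ✗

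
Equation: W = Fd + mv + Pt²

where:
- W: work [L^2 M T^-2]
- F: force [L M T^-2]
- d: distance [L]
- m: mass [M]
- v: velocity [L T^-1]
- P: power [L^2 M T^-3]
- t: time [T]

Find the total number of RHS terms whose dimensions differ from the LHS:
2

LHS W: [L^2 M T^-2]
- Fd: [L^2 M T^-2] ✓
- mv: [L M T^-1] ✗
- Pt²: [L^2 M T^-1] ✗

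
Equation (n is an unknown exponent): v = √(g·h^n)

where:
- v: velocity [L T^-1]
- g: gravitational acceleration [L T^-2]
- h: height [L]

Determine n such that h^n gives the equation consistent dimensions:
n = 1

v has dimensions [L T^-1]; h has dimensions [L].
With n = 1: √(g·h^1) has dimensions [L T^-1], matching the LHS ✓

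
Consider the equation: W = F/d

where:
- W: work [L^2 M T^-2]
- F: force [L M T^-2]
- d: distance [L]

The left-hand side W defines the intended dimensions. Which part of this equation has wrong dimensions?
The right-hand side term F/d

W has dimensions [L^2 M T^-2], but F/d has dimensions [M T^-2], so the term F/d is dimensionally wrong for W.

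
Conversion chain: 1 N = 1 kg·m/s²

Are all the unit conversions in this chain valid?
The chain is correct (no errors).

Correct: Newton is defined as kg·m/s²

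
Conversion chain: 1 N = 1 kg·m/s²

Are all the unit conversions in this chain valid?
The chain is correct (no errors).

Correct: Newton is defined as kg·m/s²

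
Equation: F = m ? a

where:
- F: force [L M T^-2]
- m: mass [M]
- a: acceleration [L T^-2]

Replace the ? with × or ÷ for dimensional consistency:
multiplication (×): F = m × a

F [L M T^-2]; m [M]; a [L T^-2].
m × a → [L M T^-2] ✓
m ÷ a → [L^-1 M T^2] ✗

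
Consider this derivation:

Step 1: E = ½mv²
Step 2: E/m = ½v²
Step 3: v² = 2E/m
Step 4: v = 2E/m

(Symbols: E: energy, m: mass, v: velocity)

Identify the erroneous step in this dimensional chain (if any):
Step 4

Step 1: E = ½mv² → LHS [L^2 M T^-2], RHS [L^2 M T^-2] ✓
Step 2: E/m = ½v² → LHS [L^2 T^-2], RHS [L^2 T^-2] ✓
Step 3: v² = 2E/m → LHS [L^2 T^-2], RHS [L^2 T^-2] ✓
Step 4: v = 2E/m → LHS [L T^-1], RHS [L^2 T^-2] ✗

The first dimensional inconsistency appears in step 4: v = 2E/m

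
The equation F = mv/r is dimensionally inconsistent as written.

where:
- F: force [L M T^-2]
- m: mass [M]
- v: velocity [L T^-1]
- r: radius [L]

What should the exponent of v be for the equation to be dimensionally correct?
The exponent of v should be 2: F = mv^2/r

The LHS F has dimensions [L M T^-2]; v has dimensions [L T^-1].
As written, the RHS mv/r (exponent 1 on v) has dimensions [M T^-1], which does not match.
With exponent 2, the RHS mv^2/r has dimensions [L M T^-2], matching the LHS.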